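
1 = 1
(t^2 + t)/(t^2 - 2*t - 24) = t*(t + 1)/(t^2 - 2*t - 24)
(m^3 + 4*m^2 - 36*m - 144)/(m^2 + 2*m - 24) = (m^2 - 2*m - 24)/(m - 4)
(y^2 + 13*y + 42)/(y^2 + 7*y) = (y + 6)/y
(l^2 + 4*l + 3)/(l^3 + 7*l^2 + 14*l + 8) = (l + 3)/(l^2 + 6*l + 8)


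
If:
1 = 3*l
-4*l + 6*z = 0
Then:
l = 1/3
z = 2/9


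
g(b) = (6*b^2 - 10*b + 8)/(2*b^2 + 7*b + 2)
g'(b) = (-4*b - 7)*(6*b^2 - 10*b + 8)/(2*b^2 + 7*b + 2)^2 + (12*b - 10)/(2*b^2 + 7*b + 2)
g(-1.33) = -8.46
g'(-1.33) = 3.11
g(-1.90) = -11.93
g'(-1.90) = 9.79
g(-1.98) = -12.77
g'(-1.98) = 11.32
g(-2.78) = -41.02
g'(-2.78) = 106.01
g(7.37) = 1.60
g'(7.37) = 0.12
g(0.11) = 2.50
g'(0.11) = -9.75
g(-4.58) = 15.11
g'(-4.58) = 8.92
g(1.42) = 0.37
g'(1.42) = 0.15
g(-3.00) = -92.00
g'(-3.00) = 506.00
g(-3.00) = -92.00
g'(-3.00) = 506.00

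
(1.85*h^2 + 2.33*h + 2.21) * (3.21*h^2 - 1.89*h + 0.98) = 5.9385*h^4 + 3.9828*h^3 + 4.5034*h^2 - 1.8935*h + 2.1658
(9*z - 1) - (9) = 9*z - 10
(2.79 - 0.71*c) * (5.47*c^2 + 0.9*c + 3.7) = -3.8837*c^3 + 14.6223*c^2 - 0.116*c + 10.323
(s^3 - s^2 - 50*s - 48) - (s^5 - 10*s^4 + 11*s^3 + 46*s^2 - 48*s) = -s^5 + 10*s^4 - 10*s^3 - 47*s^2 - 2*s - 48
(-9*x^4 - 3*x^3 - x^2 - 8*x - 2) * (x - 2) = -9*x^5 + 15*x^4 + 5*x^3 - 6*x^2 + 14*x + 4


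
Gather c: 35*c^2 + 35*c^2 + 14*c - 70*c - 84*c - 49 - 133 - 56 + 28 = 70*c^2 - 140*c - 210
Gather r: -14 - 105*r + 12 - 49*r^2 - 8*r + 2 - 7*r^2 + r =-56*r^2 - 112*r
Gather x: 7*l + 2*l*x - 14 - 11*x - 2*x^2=7*l - 2*x^2 + x*(2*l - 11) - 14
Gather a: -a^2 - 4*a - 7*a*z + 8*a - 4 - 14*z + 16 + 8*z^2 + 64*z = -a^2 + a*(4 - 7*z) + 8*z^2 + 50*z + 12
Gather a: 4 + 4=8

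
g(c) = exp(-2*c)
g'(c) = -2*exp(-2*c)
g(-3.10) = 492.75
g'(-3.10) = -985.50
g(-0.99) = 7.24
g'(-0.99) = -14.49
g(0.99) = 0.14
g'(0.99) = -0.28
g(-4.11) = 3714.50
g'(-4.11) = -7429.00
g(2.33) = 0.01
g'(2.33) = -0.02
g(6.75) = 0.00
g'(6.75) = -0.00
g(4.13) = 0.00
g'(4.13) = -0.00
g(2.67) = 0.00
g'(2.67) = -0.01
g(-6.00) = 162754.79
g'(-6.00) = -325509.58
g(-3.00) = 403.43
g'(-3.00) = -806.86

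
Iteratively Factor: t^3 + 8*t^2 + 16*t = (t + 4)*(t^2 + 4*t) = (t + 4)^2*(t)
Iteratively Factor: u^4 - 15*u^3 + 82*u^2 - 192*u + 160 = (u - 4)*(u^3 - 11*u^2 + 38*u - 40) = (u - 4)^2*(u^2 - 7*u + 10) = (u - 5)*(u - 4)^2*(u - 2)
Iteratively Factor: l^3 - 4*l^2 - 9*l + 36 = (l + 3)*(l^2 - 7*l + 12) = (l - 3)*(l + 3)*(l - 4)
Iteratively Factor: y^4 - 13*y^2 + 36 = (y - 2)*(y^3 + 2*y^2 - 9*y - 18) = (y - 3)*(y - 2)*(y^2 + 5*y + 6) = (y - 3)*(y - 2)*(y + 3)*(y + 2)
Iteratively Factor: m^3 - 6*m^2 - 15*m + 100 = (m - 5)*(m^2 - m - 20) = (m - 5)*(m + 4)*(m - 5)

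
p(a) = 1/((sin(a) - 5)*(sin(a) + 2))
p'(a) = -cos(a)/((sin(a) - 5)*(sin(a) + 2)^2) - cos(a)/((sin(a) - 5)^2*(sin(a) + 2))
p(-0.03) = -0.10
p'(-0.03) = 0.03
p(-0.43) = -0.12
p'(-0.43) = 0.05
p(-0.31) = -0.11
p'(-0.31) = 0.04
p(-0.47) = -0.12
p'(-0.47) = 0.05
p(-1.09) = -0.15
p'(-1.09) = 0.05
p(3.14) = -0.10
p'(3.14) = -0.03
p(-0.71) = -0.13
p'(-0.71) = 0.06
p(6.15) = -0.10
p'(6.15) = 0.04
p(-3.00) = -0.10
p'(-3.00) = -0.04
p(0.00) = -0.10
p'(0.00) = 0.03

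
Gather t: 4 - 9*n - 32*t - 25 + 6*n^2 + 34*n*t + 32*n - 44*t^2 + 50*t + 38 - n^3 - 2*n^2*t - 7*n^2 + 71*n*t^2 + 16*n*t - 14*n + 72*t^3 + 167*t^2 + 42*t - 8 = -n^3 - n^2 + 9*n + 72*t^3 + t^2*(71*n + 123) + t*(-2*n^2 + 50*n + 60) + 9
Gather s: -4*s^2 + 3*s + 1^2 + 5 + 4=-4*s^2 + 3*s + 10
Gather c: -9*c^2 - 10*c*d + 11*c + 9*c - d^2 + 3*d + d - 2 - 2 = -9*c^2 + c*(20 - 10*d) - d^2 + 4*d - 4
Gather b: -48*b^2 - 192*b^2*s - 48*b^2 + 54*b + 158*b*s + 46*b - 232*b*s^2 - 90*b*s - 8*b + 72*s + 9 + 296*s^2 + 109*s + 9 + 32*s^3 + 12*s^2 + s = b^2*(-192*s - 96) + b*(-232*s^2 + 68*s + 92) + 32*s^3 + 308*s^2 + 182*s + 18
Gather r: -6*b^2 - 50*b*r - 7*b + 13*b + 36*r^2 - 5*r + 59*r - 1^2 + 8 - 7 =-6*b^2 + 6*b + 36*r^2 + r*(54 - 50*b)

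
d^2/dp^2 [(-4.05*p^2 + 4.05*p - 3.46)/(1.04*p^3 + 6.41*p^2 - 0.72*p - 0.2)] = (-8.76096*p^6 + 26.28288*p^5 + 98.889648*p^4 - 79.3497339999998*p^3 - 858.487668*p^2 + 122.646072*p - 13.949168)/(1.124864*p^9 + 20.799168*p^8 + 125.858616*p^7 + 233.926913*p^6 - 95.132568*p^5 - 13.785468*p^4 + 5.289792*p^3 + 0.45816*p^2 - 0.0864*p - 0.008)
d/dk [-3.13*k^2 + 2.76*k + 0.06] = 2.76 - 6.26*k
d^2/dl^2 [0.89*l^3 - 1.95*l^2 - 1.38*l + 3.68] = 5.34*l - 3.9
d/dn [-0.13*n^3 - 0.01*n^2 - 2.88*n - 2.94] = -0.39*n^2 - 0.02*n - 2.88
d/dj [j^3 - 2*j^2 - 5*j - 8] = 3*j^2 - 4*j - 5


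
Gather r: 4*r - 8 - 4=4*r - 12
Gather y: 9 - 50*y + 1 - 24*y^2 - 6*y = -24*y^2 - 56*y + 10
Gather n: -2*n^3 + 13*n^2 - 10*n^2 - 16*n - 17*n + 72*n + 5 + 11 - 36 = -2*n^3 + 3*n^2 + 39*n - 20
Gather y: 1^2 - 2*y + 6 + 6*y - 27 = 4*y - 20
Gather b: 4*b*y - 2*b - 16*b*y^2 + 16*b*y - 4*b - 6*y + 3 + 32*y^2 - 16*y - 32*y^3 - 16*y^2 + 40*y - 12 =b*(-16*y^2 + 20*y - 6) - 32*y^3 + 16*y^2 + 18*y - 9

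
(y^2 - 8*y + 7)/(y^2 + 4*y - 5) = (y - 7)/(y + 5)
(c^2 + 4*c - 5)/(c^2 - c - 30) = (c - 1)/(c - 6)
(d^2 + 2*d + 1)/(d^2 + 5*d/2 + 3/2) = 2*(d + 1)/(2*d + 3)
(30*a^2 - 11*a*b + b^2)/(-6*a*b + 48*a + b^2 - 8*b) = (-5*a + b)/(b - 8)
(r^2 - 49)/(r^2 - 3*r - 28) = (r + 7)/(r + 4)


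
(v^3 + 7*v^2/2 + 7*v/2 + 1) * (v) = v^4 + 7*v^3/2 + 7*v^2/2 + v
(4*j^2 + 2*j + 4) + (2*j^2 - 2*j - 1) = 6*j^2 + 3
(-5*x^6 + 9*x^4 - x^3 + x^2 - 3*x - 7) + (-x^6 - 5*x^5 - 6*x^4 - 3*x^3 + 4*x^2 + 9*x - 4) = -6*x^6 - 5*x^5 + 3*x^4 - 4*x^3 + 5*x^2 + 6*x - 11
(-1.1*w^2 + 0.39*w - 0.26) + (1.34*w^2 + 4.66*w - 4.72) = 0.24*w^2 + 5.05*w - 4.98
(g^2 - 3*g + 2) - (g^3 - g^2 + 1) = -g^3 + 2*g^2 - 3*g + 1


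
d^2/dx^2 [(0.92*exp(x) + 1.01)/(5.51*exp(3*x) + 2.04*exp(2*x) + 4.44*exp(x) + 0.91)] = (111.725168*exp(6*x) + 306.996813*exp(5*x) + 38.680524*exp(4*x) - 2.07067599999999*exp(3*x) - 28.380969*exp(2*x) + 8.693712*exp(x) - 3.318952)*exp(x)/(167.284151*exp(9*x) + 185.803812*exp(8*x) + 473.18778*exp(7*x) + 390.816993*exp(6*x) + 442.670904*exp(5*x) + 265.584024*exp(4*x) + 150.671373*exp(3*x) + 58.8861*exp(2*x) + 11.030292*exp(x) + 0.753571)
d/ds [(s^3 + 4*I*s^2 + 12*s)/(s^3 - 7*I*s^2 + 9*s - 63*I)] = (-11*I*s^4 - 6*s^3 - 69*I*s^2 + 504*s - 756*I)/(s^6 - 14*I*s^5 - 31*s^4 - 252*I*s^3 - 801*s^2 - 1134*I*s - 3969)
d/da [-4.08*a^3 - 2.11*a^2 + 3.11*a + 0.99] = -12.24*a^2 - 4.22*a + 3.11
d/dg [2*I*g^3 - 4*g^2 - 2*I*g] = 6*I*g^2 - 8*g - 2*I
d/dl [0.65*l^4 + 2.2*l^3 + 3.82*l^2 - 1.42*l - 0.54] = 2.6*l^3 + 6.6*l^2 + 7.64*l - 1.42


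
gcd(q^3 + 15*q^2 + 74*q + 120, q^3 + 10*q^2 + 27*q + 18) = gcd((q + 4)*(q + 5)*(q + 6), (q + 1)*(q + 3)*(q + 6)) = q + 6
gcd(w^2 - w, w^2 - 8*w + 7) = w - 1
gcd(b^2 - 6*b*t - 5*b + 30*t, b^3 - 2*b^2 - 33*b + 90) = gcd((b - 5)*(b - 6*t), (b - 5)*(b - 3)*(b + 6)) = b - 5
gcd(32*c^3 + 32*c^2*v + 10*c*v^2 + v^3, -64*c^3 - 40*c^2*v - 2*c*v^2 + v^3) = 8*c^2 + 6*c*v + v^2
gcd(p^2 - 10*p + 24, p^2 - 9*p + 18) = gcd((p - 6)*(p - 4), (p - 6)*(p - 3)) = p - 6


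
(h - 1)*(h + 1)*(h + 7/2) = h^3 + 7*h^2/2 - h - 7/2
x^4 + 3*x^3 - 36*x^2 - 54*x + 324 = (x - 3)*(x + 6)*(x - 3*sqrt(2))*(x + 3*sqrt(2))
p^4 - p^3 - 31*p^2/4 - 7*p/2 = p*(p - 7/2)*(p + 1/2)*(p + 2)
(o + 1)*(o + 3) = o^2 + 4*o + 3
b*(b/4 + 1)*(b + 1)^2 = b^4/4 + 3*b^3/2 + 9*b^2/4 + b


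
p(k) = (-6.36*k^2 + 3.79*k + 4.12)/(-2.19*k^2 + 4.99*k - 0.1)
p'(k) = (3.79 - 12.72*k)/(-2.19*k^2 + 4.99*k - 0.1) + (4.38*k - 4.99)*(-6.36*k^2 + 3.79*k + 4.12)/(-2.19*k^2 + 4.99*k - 0.1)^2 = (-23.4363*k^2 + 19.3176*k - 20.9378)/(4.7961*k^4 - 21.8562*k^3 + 25.3381*k^2 - 0.998*k + 0.01)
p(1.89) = -7.58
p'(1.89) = -29.96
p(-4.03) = 2.05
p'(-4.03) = -0.15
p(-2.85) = 1.82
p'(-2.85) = -0.26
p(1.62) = -2.88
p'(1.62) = -10.23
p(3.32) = 6.96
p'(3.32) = -3.65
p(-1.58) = 1.32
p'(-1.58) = -0.61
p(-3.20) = 1.90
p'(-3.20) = -0.22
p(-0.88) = 0.67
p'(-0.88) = -1.47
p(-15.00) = 2.61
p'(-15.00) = -0.02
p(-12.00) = 2.55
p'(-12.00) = -0.03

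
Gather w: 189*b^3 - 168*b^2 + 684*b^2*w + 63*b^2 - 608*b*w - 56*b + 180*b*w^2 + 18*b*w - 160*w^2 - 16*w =189*b^3 - 105*b^2 - 56*b + w^2*(180*b - 160) + w*(684*b^2 - 590*b - 16)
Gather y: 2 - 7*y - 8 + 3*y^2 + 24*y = 3*y^2 + 17*y - 6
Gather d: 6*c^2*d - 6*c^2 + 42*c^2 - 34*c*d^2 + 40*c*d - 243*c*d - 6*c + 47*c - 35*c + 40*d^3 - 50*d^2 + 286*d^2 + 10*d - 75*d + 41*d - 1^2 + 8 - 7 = 36*c^2 + 6*c + 40*d^3 + d^2*(236 - 34*c) + d*(6*c^2 - 203*c - 24)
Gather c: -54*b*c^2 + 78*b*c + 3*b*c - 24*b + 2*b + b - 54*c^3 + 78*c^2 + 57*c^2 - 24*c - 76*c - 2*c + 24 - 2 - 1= -21*b - 54*c^3 + c^2*(135 - 54*b) + c*(81*b - 102) + 21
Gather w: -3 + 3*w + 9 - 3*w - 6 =0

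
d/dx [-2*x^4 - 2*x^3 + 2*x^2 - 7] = 2*x*(-4*x^2 - 3*x + 2)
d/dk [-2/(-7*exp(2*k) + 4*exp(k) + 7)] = (8 - 28*exp(k))*exp(k)/(-7*exp(2*k) + 4*exp(k) + 7)^2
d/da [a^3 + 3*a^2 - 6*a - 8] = 3*a^2 + 6*a - 6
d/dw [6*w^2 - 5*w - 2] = 12*w - 5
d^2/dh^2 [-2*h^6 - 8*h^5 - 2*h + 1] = h^3*(-60*h - 160)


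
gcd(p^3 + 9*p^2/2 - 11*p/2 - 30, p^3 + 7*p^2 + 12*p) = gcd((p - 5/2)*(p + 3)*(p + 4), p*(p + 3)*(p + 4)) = p^2 + 7*p + 12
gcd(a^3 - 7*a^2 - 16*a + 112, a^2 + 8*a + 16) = a + 4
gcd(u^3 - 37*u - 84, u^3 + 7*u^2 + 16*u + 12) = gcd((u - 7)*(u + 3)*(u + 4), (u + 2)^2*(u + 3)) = u + 3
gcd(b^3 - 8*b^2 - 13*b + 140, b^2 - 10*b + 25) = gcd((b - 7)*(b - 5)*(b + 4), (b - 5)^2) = b - 5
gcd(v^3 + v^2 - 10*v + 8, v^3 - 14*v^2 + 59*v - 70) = v - 2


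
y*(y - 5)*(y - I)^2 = y^4 - 5*y^3 - 2*I*y^3 - y^2 + 10*I*y^2 + 5*y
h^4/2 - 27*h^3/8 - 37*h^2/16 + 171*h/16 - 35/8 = (h/2 + 1)*(h - 7)*(h - 5/4)*(h - 1/2)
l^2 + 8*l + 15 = (l + 3)*(l + 5)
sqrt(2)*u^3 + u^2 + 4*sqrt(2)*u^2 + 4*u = u*(u + 4)*(sqrt(2)*u + 1)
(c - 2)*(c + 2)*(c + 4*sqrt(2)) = c^3 + 4*sqrt(2)*c^2 - 4*c - 16*sqrt(2)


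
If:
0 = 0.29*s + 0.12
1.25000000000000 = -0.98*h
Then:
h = -1.28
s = -0.41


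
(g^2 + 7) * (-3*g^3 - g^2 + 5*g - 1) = -3*g^5 - g^4 - 16*g^3 - 8*g^2 + 35*g - 7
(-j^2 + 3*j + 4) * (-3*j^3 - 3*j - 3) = 3*j^5 - 9*j^4 - 9*j^3 - 6*j^2 - 21*j - 12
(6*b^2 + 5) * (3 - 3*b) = -18*b^3 + 18*b^2 - 15*b + 15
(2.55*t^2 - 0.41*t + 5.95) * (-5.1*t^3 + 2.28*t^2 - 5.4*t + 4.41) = -13.005*t^5 + 7.905*t^4 - 45.0498*t^3 + 27.0255*t^2 - 33.9381*t + 26.2395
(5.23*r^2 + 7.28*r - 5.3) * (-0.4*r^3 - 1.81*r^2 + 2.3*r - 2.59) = -2.092*r^5 - 12.3783*r^4 + 0.972200000000001*r^3 + 12.7913*r^2 - 31.0452*r + 13.727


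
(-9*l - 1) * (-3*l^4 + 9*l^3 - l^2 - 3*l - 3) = 27*l^5 - 78*l^4 + 28*l^2 + 30*l + 3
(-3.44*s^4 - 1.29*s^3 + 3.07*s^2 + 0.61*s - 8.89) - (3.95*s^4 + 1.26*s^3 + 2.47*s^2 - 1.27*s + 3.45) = -7.39*s^4 - 2.55*s^3 + 0.6*s^2 + 1.88*s - 12.34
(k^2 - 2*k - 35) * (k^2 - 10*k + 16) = k^4 - 12*k^3 + k^2 + 318*k - 560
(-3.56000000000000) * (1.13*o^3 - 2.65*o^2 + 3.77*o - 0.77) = -4.0228*o^3 + 9.434*o^2 - 13.4212*o + 2.7412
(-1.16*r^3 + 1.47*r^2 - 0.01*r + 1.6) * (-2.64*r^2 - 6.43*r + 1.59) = 3.0624*r^5 + 3.578*r^4 - 11.2701*r^3 - 1.8224*r^2 - 10.3039*r + 2.544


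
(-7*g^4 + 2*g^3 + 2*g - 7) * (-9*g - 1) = 63*g^5 - 11*g^4 - 2*g^3 - 18*g^2 + 61*g + 7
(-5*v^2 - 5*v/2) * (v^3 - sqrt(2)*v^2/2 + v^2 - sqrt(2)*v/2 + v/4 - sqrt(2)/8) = -5*v^5 - 15*v^4/2 + 5*sqrt(2)*v^4/2 - 15*v^3/4 + 15*sqrt(2)*v^3/4 - 5*v^2/8 + 15*sqrt(2)*v^2/8 + 5*sqrt(2)*v/16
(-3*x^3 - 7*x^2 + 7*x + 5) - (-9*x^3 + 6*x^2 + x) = 6*x^3 - 13*x^2 + 6*x + 5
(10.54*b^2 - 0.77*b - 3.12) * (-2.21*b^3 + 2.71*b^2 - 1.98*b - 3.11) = -23.2934*b^5 + 30.2651*b^4 - 16.0607*b^3 - 39.71*b^2 + 8.5723*b + 9.7032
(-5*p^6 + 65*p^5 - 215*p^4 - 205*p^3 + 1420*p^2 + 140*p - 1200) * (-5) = 25*p^6 - 325*p^5 + 1075*p^4 + 1025*p^3 - 7100*p^2 - 700*p + 6000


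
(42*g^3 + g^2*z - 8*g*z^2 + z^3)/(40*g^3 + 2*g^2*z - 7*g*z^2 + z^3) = (21*g^2 - 10*g*z + z^2)/(20*g^2 - 9*g*z + z^2)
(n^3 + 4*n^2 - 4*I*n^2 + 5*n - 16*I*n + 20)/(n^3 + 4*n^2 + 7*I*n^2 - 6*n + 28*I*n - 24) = (n - 5*I)/(n + 6*I)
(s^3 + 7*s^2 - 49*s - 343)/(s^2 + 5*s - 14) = (s^2 - 49)/(s - 2)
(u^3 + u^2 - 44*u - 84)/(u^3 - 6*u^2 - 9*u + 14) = (u + 6)/(u - 1)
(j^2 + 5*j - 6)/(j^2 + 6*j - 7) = (j + 6)/(j + 7)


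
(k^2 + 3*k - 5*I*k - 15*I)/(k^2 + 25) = (k + 3)/(k + 5*I)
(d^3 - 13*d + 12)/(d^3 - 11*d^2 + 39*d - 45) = (d^2 + 3*d - 4)/(d^2 - 8*d + 15)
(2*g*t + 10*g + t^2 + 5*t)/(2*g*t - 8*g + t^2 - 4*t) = (t + 5)/(t - 4)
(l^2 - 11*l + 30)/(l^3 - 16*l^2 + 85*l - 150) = 1/(l - 5)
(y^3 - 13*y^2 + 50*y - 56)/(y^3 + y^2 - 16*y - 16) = (y^2 - 9*y + 14)/(y^2 + 5*y + 4)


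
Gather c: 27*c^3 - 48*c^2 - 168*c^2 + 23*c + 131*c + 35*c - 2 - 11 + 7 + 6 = 27*c^3 - 216*c^2 + 189*c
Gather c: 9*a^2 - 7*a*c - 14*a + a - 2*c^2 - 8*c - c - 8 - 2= 9*a^2 - 13*a - 2*c^2 + c*(-7*a - 9) - 10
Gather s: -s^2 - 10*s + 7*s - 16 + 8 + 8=-s^2 - 3*s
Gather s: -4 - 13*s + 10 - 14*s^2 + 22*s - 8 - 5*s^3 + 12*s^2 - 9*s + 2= -5*s^3 - 2*s^2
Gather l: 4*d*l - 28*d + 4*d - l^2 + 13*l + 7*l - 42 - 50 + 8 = -24*d - l^2 + l*(4*d + 20) - 84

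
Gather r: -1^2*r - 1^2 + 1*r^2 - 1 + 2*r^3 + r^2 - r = 2*r^3 + 2*r^2 - 2*r - 2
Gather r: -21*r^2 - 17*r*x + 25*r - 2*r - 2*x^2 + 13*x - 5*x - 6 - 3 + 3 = -21*r^2 + r*(23 - 17*x) - 2*x^2 + 8*x - 6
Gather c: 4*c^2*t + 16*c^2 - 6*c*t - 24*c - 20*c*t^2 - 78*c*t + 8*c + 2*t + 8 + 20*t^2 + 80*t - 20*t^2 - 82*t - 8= c^2*(4*t + 16) + c*(-20*t^2 - 84*t - 16)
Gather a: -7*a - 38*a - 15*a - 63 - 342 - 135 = -60*a - 540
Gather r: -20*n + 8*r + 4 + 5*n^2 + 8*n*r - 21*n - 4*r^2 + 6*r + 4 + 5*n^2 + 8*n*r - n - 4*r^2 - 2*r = 10*n^2 - 42*n - 8*r^2 + r*(16*n + 12) + 8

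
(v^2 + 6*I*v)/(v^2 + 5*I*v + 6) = v/(v - I)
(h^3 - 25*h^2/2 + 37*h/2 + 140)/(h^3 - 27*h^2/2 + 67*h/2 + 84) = (2*h + 5)/(2*h + 3)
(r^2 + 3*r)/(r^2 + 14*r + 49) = r*(r + 3)/(r^2 + 14*r + 49)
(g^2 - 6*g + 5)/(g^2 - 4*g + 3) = (g - 5)/(g - 3)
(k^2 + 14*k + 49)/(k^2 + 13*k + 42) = (k + 7)/(k + 6)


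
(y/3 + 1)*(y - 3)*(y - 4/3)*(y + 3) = y^4/3 + 5*y^3/9 - 13*y^2/3 - 5*y + 12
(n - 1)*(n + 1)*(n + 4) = n^3 + 4*n^2 - n - 4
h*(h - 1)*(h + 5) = h^3 + 4*h^2 - 5*h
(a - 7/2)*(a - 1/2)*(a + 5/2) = a^3 - 3*a^2/2 - 33*a/4 + 35/8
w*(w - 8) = w^2 - 8*w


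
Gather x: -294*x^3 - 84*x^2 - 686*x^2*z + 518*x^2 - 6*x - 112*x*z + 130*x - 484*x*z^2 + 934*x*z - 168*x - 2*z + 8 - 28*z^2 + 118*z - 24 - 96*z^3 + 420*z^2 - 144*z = -294*x^3 + x^2*(434 - 686*z) + x*(-484*z^2 + 822*z - 44) - 96*z^3 + 392*z^2 - 28*z - 16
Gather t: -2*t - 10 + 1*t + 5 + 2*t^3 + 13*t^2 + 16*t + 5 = 2*t^3 + 13*t^2 + 15*t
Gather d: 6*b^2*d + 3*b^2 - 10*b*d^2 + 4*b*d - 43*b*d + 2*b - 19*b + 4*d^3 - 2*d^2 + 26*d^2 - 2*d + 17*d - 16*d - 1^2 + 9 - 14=3*b^2 - 17*b + 4*d^3 + d^2*(24 - 10*b) + d*(6*b^2 - 39*b - 1) - 6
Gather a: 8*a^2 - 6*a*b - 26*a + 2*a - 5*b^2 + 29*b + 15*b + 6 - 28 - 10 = 8*a^2 + a*(-6*b - 24) - 5*b^2 + 44*b - 32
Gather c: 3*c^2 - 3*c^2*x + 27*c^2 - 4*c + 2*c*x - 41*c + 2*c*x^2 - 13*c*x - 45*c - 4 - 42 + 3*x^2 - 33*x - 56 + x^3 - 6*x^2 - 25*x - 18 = c^2*(30 - 3*x) + c*(2*x^2 - 11*x - 90) + x^3 - 3*x^2 - 58*x - 120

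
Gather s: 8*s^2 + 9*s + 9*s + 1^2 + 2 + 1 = 8*s^2 + 18*s + 4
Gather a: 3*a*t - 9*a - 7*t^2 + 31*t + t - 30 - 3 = a*(3*t - 9) - 7*t^2 + 32*t - 33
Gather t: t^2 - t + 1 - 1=t^2 - t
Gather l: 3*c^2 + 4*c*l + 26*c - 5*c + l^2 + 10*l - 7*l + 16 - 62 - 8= 3*c^2 + 21*c + l^2 + l*(4*c + 3) - 54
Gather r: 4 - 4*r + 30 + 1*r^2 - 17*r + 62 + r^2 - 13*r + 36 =2*r^2 - 34*r + 132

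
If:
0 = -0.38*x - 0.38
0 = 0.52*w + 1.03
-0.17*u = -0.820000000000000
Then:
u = 4.82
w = -1.98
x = -1.00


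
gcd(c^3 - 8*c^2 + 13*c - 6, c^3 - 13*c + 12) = c - 1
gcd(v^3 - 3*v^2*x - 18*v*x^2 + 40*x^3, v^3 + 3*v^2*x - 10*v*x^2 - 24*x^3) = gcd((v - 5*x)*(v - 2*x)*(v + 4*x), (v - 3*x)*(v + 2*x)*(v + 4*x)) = v + 4*x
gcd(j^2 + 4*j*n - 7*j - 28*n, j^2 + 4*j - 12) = 1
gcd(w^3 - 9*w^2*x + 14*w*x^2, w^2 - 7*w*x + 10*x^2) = -w + 2*x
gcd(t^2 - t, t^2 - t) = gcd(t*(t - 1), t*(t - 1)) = t^2 - t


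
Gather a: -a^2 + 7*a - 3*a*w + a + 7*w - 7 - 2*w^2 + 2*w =-a^2 + a*(8 - 3*w) - 2*w^2 + 9*w - 7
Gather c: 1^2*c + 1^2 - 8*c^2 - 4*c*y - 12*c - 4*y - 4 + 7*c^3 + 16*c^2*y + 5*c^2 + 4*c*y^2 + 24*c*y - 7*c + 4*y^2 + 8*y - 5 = 7*c^3 + c^2*(16*y - 3) + c*(4*y^2 + 20*y - 18) + 4*y^2 + 4*y - 8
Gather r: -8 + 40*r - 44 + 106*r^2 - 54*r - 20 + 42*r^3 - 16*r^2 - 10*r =42*r^3 + 90*r^2 - 24*r - 72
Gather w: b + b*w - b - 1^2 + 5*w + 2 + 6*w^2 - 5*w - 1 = b*w + 6*w^2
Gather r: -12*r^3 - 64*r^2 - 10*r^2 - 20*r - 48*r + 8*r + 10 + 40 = -12*r^3 - 74*r^2 - 60*r + 50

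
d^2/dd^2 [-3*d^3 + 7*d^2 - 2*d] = 14 - 18*d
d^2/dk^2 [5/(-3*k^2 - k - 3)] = 10*(9*k^2 + 3*k - (6*k + 1)^2 + 9)/(3*k^2 + k + 3)^3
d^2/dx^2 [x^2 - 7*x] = 2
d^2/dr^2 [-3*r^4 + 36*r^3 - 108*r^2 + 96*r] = -36*r^2 + 216*r - 216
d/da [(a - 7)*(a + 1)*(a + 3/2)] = 3*a^2 - 9*a - 16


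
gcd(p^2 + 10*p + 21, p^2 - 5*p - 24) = p + 3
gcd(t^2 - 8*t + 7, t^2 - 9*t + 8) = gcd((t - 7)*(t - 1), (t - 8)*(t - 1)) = t - 1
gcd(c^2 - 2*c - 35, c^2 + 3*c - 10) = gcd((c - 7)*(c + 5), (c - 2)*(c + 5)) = c + 5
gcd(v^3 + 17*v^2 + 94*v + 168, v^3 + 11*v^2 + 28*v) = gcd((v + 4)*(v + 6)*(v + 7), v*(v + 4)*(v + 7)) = v^2 + 11*v + 28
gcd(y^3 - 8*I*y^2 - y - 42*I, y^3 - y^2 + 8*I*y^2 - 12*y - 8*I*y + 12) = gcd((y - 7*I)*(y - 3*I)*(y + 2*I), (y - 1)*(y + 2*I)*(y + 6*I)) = y + 2*I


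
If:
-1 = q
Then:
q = -1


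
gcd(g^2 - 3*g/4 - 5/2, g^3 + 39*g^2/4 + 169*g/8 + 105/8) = g + 5/4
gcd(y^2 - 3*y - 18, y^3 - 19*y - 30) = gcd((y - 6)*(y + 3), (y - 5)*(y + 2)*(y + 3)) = y + 3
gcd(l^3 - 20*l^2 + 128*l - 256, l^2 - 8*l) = l - 8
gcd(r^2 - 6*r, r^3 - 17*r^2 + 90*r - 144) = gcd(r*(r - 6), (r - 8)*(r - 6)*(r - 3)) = r - 6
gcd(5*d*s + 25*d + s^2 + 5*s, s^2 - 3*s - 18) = 1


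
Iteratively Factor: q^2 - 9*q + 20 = (q - 5)*(q - 4)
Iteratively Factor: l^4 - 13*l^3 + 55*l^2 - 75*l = (l)*(l^3 - 13*l^2 + 55*l - 75) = l*(l - 5)*(l^2 - 8*l + 15) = l*(l - 5)*(l - 3)*(l - 5)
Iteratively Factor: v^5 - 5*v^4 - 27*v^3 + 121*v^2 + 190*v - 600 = (v - 5)*(v^4 - 27*v^2 - 14*v + 120) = (v - 5)*(v - 2)*(v^3 + 2*v^2 - 23*v - 60) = (v - 5)*(v - 2)*(v + 3)*(v^2 - v - 20) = (v - 5)*(v - 2)*(v + 3)*(v + 4)*(v - 5)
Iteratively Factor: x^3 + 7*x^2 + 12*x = (x + 3)*(x^2 + 4*x) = x*(x + 3)*(x + 4)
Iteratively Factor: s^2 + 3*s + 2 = (s + 2)*(s + 1)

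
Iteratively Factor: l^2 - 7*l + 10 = (l - 2)*(l - 5)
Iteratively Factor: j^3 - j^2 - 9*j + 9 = (j - 3)*(j^2 + 2*j - 3) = (j - 3)*(j - 1)*(j + 3)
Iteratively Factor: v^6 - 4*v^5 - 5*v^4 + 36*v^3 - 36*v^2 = (v - 2)*(v^5 - 2*v^4 - 9*v^3 + 18*v^2) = (v - 2)^2*(v^4 - 9*v^2) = (v - 2)^2*(v + 3)*(v^3 - 3*v^2) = v*(v - 2)^2*(v + 3)*(v^2 - 3*v) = v^2*(v - 2)^2*(v + 3)*(v - 3)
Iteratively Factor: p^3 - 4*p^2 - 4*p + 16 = (p - 2)*(p^2 - 2*p - 8) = (p - 4)*(p - 2)*(p + 2)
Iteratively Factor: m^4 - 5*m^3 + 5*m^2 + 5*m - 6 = (m - 3)*(m^3 - 2*m^2 - m + 2) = (m - 3)*(m - 2)*(m^2 - 1) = (m - 3)*(m - 2)*(m + 1)*(m - 1)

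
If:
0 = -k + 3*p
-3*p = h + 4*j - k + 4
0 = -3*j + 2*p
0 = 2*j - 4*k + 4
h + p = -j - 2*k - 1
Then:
No Solution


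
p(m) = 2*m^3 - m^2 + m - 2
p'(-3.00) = 61.00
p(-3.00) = -68.00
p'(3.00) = 49.00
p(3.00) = 46.00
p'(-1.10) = 10.46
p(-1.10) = -6.97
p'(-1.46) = 16.71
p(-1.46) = -11.82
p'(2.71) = 39.64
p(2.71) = 33.17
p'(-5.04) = 163.49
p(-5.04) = -288.49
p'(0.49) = 1.46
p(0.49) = -1.51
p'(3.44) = 65.12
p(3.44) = 71.02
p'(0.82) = 3.39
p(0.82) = -0.75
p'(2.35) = 29.44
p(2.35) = 20.78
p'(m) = 6*m^2 - 2*m + 1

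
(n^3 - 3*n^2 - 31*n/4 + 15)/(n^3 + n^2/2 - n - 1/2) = (4*n^3 - 12*n^2 - 31*n + 60)/(2*(2*n^3 + n^2 - 2*n - 1))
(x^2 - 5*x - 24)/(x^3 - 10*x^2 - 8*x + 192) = (x + 3)/(x^2 - 2*x - 24)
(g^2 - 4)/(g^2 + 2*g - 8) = (g + 2)/(g + 4)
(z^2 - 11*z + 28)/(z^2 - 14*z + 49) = (z - 4)/(z - 7)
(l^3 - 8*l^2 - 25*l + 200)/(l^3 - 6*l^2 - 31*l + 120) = (l - 5)/(l - 3)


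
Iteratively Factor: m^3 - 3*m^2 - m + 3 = (m - 3)*(m^2 - 1) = (m - 3)*(m + 1)*(m - 1)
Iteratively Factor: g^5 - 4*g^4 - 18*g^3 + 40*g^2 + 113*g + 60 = (g - 4)*(g^4 - 18*g^2 - 32*g - 15) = (g - 4)*(g + 1)*(g^3 - g^2 - 17*g - 15) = (g - 4)*(g + 1)^2*(g^2 - 2*g - 15) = (g - 5)*(g - 4)*(g + 1)^2*(g + 3)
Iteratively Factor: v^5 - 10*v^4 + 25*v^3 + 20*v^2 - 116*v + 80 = (v - 5)*(v^4 - 5*v^3 + 20*v - 16) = (v - 5)*(v + 2)*(v^3 - 7*v^2 + 14*v - 8) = (v - 5)*(v - 1)*(v + 2)*(v^2 - 6*v + 8) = (v - 5)*(v - 2)*(v - 1)*(v + 2)*(v - 4)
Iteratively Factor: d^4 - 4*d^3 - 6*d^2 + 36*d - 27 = (d - 3)*(d^3 - d^2 - 9*d + 9) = (d - 3)*(d - 1)*(d^2 - 9) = (d - 3)^2*(d - 1)*(d + 3)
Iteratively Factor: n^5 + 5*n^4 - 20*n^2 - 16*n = (n)*(n^4 + 5*n^3 - 20*n - 16) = n*(n - 2)*(n^3 + 7*n^2 + 14*n + 8) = n*(n - 2)*(n + 1)*(n^2 + 6*n + 8) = n*(n - 2)*(n + 1)*(n + 4)*(n + 2)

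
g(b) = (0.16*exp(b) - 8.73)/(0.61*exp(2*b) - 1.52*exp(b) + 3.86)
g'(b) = (0.16*exp(b) - 8.73)*(-1.22*exp(2*b) + 1.52*exp(b))/(0.61*exp(2*b) - 1.52*exp(b) + 3.86)^2 + 0.16*exp(b)/(0.61*exp(2*b) - 1.52*exp(b) + 3.86)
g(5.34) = 0.00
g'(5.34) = -0.00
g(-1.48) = -2.45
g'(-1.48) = -0.19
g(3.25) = -0.01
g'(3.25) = 0.04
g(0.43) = -2.86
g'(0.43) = 0.61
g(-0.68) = -2.66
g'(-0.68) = -0.35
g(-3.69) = -2.28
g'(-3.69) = -0.02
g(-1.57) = -2.44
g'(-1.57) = -0.17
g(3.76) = -0.00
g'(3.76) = 0.01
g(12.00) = 0.00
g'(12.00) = 0.00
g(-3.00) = -2.30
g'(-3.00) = -0.04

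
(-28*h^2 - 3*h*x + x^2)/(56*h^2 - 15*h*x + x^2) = (4*h + x)/(-8*h + x)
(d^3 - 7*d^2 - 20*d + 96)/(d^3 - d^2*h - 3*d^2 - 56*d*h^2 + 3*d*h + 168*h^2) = (d^2 - 4*d - 32)/(d^2 - d*h - 56*h^2)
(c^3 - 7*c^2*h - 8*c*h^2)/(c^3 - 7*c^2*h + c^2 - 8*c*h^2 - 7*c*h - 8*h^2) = c/(c + 1)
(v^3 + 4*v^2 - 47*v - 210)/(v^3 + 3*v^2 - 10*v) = (v^2 - v - 42)/(v*(v - 2))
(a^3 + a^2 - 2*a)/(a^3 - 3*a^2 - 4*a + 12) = a*(a - 1)/(a^2 - 5*a + 6)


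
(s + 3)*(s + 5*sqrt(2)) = s^2 + 3*s + 5*sqrt(2)*s + 15*sqrt(2)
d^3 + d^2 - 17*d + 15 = (d - 3)*(d - 1)*(d + 5)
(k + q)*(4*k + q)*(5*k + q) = 20*k^3 + 29*k^2*q + 10*k*q^2 + q^3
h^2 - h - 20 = (h - 5)*(h + 4)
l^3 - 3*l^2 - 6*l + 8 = (l - 4)*(l - 1)*(l + 2)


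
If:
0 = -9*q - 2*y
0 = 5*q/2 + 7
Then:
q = -14/5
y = 63/5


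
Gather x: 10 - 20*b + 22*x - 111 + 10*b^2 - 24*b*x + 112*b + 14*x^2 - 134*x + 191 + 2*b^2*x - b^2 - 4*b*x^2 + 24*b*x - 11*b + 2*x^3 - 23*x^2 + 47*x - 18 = 9*b^2 + 81*b + 2*x^3 + x^2*(-4*b - 9) + x*(2*b^2 - 65) + 72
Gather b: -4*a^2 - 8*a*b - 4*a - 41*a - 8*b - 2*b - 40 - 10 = -4*a^2 - 45*a + b*(-8*a - 10) - 50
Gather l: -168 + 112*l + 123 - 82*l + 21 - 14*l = 16*l - 24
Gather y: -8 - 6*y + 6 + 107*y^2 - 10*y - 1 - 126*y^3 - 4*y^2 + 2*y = -126*y^3 + 103*y^2 - 14*y - 3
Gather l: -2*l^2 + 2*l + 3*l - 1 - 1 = -2*l^2 + 5*l - 2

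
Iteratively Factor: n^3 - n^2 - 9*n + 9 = (n - 3)*(n^2 + 2*n - 3) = (n - 3)*(n - 1)*(n + 3)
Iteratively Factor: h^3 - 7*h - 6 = (h + 2)*(h^2 - 2*h - 3) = (h - 3)*(h + 2)*(h + 1)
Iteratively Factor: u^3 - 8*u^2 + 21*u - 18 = (u - 3)*(u^2 - 5*u + 6) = (u - 3)*(u - 2)*(u - 3)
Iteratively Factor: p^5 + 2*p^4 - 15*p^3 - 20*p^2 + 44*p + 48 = (p - 2)*(p^4 + 4*p^3 - 7*p^2 - 34*p - 24) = (p - 2)*(p + 1)*(p^3 + 3*p^2 - 10*p - 24) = (p - 2)*(p + 1)*(p + 2)*(p^2 + p - 12) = (p - 2)*(p + 1)*(p + 2)*(p + 4)*(p - 3)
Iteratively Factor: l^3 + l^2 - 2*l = (l)*(l^2 + l - 2) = l*(l + 2)*(l - 1)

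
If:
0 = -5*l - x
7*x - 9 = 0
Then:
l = -9/35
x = 9/7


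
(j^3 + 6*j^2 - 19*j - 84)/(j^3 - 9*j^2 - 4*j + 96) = (j + 7)/(j - 8)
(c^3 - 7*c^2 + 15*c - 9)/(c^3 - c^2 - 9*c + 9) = (c - 3)/(c + 3)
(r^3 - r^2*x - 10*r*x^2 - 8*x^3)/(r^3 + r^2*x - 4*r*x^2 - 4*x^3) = (-r + 4*x)/(-r + 2*x)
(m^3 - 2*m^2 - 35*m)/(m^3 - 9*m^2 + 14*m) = (m + 5)/(m - 2)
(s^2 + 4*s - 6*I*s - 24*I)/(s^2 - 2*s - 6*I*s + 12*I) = (s + 4)/(s - 2)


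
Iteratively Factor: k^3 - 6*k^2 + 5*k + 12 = (k - 3)*(k^2 - 3*k - 4) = (k - 4)*(k - 3)*(k + 1)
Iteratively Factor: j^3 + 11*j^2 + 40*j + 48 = (j + 3)*(j^2 + 8*j + 16) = (j + 3)*(j + 4)*(j + 4)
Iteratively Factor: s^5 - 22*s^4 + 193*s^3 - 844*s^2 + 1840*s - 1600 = (s - 4)*(s^4 - 18*s^3 + 121*s^2 - 360*s + 400) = (s - 4)^2*(s^3 - 14*s^2 + 65*s - 100) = (s - 5)*(s - 4)^2*(s^2 - 9*s + 20) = (s - 5)^2*(s - 4)^2*(s - 4)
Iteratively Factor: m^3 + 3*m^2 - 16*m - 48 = (m + 4)*(m^2 - m - 12) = (m + 3)*(m + 4)*(m - 4)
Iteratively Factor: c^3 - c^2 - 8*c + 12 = (c - 2)*(c^2 + c - 6) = (c - 2)^2*(c + 3)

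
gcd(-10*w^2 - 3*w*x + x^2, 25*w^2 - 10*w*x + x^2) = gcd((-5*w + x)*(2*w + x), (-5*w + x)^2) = -5*w + x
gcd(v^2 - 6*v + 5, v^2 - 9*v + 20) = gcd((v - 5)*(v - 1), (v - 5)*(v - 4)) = v - 5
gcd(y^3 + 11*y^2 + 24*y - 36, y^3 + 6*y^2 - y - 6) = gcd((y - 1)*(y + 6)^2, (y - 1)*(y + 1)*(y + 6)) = y^2 + 5*y - 6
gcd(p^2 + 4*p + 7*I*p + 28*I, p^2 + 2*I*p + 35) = p + 7*I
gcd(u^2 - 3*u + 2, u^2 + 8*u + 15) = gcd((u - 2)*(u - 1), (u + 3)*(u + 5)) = 1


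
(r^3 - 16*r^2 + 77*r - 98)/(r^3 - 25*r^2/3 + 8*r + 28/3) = 3*(r - 7)/(3*r + 2)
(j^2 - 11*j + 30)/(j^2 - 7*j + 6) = (j - 5)/(j - 1)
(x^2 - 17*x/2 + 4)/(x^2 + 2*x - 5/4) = 2*(x - 8)/(2*x + 5)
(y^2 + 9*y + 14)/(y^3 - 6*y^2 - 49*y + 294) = (y + 2)/(y^2 - 13*y + 42)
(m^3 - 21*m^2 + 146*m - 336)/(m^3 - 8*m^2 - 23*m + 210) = (m - 8)/(m + 5)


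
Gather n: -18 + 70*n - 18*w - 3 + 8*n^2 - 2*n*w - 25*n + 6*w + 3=8*n^2 + n*(45 - 2*w) - 12*w - 18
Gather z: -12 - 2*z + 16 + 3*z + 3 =z + 7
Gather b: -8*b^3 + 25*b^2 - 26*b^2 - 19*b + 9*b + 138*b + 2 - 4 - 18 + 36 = -8*b^3 - b^2 + 128*b + 16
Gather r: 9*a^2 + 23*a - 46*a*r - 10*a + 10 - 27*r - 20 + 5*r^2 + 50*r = 9*a^2 + 13*a + 5*r^2 + r*(23 - 46*a) - 10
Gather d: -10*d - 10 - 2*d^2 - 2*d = -2*d^2 - 12*d - 10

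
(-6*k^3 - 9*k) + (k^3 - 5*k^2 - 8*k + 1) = -5*k^3 - 5*k^2 - 17*k + 1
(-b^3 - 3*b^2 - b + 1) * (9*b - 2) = -9*b^4 - 25*b^3 - 3*b^2 + 11*b - 2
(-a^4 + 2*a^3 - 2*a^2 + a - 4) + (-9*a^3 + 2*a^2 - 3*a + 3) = -a^4 - 7*a^3 - 2*a - 1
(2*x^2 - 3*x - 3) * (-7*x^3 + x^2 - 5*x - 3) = -14*x^5 + 23*x^4 + 8*x^3 + 6*x^2 + 24*x + 9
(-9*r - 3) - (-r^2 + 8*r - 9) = r^2 - 17*r + 6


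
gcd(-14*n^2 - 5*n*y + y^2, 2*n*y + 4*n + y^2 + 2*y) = 2*n + y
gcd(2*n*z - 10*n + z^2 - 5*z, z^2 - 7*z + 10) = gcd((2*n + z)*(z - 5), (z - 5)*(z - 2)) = z - 5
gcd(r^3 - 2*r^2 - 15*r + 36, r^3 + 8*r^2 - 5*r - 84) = r^2 + r - 12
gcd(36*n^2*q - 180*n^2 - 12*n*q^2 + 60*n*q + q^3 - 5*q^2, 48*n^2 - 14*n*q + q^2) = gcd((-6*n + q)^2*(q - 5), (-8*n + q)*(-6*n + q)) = -6*n + q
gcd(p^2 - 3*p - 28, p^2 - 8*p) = 1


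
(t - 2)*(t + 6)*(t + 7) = t^3 + 11*t^2 + 16*t - 84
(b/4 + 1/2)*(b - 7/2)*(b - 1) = b^3/4 - 5*b^2/8 - 11*b/8 + 7/4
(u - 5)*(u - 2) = u^2 - 7*u + 10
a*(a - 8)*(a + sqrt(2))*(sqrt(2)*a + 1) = sqrt(2)*a^4 - 8*sqrt(2)*a^3 + 3*a^3 - 24*a^2 + sqrt(2)*a^2 - 8*sqrt(2)*a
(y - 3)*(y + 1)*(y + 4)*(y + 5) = y^4 + 7*y^3 - y^2 - 67*y - 60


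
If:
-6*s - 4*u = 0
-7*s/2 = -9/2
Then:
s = 9/7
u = -27/14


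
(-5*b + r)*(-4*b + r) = 20*b^2 - 9*b*r + r^2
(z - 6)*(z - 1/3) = z^2 - 19*z/3 + 2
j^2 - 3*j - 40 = (j - 8)*(j + 5)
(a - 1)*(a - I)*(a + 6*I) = a^3 - a^2 + 5*I*a^2 + 6*a - 5*I*a - 6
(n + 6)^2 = n^2 + 12*n + 36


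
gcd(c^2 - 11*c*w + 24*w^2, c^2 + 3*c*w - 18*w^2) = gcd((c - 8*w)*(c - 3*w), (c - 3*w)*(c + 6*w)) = -c + 3*w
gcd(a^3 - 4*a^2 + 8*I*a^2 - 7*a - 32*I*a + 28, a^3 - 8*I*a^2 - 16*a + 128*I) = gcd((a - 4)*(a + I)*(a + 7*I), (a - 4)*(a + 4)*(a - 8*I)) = a - 4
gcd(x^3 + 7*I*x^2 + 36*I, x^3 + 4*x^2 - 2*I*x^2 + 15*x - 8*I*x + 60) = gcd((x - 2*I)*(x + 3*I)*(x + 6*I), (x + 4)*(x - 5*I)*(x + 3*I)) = x + 3*I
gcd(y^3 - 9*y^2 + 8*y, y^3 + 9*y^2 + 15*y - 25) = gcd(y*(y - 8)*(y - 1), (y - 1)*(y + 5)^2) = y - 1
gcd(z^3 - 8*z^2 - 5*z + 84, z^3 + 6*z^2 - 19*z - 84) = z^2 - z - 12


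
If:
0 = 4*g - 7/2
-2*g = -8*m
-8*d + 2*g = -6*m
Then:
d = 49/128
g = 7/8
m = 7/32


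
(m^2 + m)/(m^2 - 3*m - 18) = m*(m + 1)/(m^2 - 3*m - 18)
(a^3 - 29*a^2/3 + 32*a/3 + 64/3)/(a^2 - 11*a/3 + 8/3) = (a^2 - 7*a - 8)/(a - 1)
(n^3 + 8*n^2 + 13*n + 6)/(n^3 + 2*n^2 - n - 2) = (n^2 + 7*n + 6)/(n^2 + n - 2)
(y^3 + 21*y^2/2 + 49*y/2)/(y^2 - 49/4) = 2*y*(y + 7)/(2*y - 7)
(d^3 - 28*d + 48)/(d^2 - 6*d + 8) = d + 6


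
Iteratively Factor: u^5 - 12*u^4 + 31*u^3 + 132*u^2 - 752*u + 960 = (u - 5)*(u^4 - 7*u^3 - 4*u^2 + 112*u - 192) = (u - 5)*(u - 3)*(u^3 - 4*u^2 - 16*u + 64) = (u - 5)*(u - 3)*(u + 4)*(u^2 - 8*u + 16) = (u - 5)*(u - 4)*(u - 3)*(u + 4)*(u - 4)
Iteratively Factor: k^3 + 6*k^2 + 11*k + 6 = (k + 2)*(k^2 + 4*k + 3) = (k + 2)*(k + 3)*(k + 1)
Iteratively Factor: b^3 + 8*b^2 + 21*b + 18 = (b + 3)*(b^2 + 5*b + 6) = (b + 2)*(b + 3)*(b + 3)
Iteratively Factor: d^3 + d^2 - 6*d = (d - 2)*(d^2 + 3*d) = d*(d - 2)*(d + 3)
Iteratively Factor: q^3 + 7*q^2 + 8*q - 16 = (q - 1)*(q^2 + 8*q + 16) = (q - 1)*(q + 4)*(q + 4)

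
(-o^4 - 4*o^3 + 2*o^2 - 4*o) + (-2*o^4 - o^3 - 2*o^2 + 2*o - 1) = -3*o^4 - 5*o^3 - 2*o - 1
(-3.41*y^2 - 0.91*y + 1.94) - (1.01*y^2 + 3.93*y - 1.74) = -4.42*y^2 - 4.84*y + 3.68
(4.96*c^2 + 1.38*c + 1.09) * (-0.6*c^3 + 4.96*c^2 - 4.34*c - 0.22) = -2.976*c^5 + 23.7736*c^4 - 15.3356*c^3 - 1.674*c^2 - 5.0342*c - 0.2398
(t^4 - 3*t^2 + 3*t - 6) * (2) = 2*t^4 - 6*t^2 + 6*t - 12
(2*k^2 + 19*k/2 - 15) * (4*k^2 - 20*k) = 8*k^4 - 2*k^3 - 250*k^2 + 300*k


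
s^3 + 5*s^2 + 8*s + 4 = (s + 1)*(s + 2)^2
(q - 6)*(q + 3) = q^2 - 3*q - 18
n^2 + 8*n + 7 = (n + 1)*(n + 7)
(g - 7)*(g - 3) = g^2 - 10*g + 21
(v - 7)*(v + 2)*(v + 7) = v^3 + 2*v^2 - 49*v - 98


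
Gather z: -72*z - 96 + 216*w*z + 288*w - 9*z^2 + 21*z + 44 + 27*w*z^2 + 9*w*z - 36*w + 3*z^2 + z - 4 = 252*w + z^2*(27*w - 6) + z*(225*w - 50) - 56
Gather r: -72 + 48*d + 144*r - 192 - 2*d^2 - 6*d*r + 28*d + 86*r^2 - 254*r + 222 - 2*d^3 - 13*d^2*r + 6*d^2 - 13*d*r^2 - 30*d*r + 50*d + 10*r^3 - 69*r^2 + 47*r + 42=-2*d^3 + 4*d^2 + 126*d + 10*r^3 + r^2*(17 - 13*d) + r*(-13*d^2 - 36*d - 63)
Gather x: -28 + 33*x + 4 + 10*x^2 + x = 10*x^2 + 34*x - 24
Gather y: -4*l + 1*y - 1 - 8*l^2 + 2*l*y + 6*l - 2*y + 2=-8*l^2 + 2*l + y*(2*l - 1) + 1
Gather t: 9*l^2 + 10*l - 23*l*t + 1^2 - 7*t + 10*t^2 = 9*l^2 + 10*l + 10*t^2 + t*(-23*l - 7) + 1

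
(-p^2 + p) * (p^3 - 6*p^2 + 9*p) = -p^5 + 7*p^4 - 15*p^3 + 9*p^2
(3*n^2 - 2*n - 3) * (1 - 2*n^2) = -6*n^4 + 4*n^3 + 9*n^2 - 2*n - 3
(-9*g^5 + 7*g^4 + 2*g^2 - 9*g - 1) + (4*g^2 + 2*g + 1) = -9*g^5 + 7*g^4 + 6*g^2 - 7*g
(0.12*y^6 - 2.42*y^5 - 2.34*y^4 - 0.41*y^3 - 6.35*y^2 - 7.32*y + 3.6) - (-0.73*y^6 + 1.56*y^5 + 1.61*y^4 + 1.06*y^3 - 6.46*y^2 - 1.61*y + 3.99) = 0.85*y^6 - 3.98*y^5 - 3.95*y^4 - 1.47*y^3 + 0.11*y^2 - 5.71*y - 0.39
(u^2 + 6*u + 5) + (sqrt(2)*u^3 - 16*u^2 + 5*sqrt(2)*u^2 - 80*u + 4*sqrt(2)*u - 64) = sqrt(2)*u^3 - 15*u^2 + 5*sqrt(2)*u^2 - 74*u + 4*sqrt(2)*u - 59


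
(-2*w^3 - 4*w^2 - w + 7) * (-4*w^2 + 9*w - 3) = 8*w^5 - 2*w^4 - 26*w^3 - 25*w^2 + 66*w - 21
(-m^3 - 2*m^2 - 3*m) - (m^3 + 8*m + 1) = -2*m^3 - 2*m^2 - 11*m - 1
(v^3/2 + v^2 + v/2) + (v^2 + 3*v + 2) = v^3/2 + 2*v^2 + 7*v/2 + 2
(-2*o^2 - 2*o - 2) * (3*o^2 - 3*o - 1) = -6*o^4 + 2*o^2 + 8*o + 2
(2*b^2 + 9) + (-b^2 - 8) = b^2 + 1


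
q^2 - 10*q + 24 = (q - 6)*(q - 4)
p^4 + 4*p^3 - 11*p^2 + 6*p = p*(p - 1)^2*(p + 6)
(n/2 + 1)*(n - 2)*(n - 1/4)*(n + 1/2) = n^4/2 + n^3/8 - 33*n^2/16 - n/2 + 1/4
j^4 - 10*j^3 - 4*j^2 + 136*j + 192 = (j - 8)*(j - 6)*(j + 2)^2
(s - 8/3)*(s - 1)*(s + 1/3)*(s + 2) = s^4 - 4*s^3/3 - 47*s^2/9 + 34*s/9 + 16/9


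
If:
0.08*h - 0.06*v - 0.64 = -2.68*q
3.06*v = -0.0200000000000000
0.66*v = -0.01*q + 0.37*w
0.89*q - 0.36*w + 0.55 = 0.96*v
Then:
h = 29.32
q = -0.64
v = -0.01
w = -0.03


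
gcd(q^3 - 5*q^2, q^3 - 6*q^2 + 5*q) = q^2 - 5*q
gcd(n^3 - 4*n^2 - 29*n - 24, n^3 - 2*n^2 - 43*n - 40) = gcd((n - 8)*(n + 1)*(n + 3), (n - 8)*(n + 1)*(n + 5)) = n^2 - 7*n - 8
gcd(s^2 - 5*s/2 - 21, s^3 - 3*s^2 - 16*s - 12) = s - 6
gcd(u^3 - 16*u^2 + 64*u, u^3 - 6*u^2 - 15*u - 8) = u - 8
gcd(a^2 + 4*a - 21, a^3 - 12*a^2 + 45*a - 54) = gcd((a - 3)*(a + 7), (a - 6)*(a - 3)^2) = a - 3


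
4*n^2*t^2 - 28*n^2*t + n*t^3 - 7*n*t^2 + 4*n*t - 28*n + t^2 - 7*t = (4*n + t)*(t - 7)*(n*t + 1)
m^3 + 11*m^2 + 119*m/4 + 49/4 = (m + 1/2)*(m + 7/2)*(m + 7)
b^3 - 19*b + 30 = (b - 3)*(b - 2)*(b + 5)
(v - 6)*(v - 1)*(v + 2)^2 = v^4 - 3*v^3 - 18*v^2 - 4*v + 24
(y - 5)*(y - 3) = y^2 - 8*y + 15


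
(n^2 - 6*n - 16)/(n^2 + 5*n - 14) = (n^2 - 6*n - 16)/(n^2 + 5*n - 14)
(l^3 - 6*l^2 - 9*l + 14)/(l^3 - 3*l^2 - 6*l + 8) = (l - 7)/(l - 4)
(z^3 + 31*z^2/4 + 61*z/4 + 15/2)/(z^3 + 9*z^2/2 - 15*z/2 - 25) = (4*z + 3)/(2*(2*z - 5))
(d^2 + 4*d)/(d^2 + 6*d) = (d + 4)/(d + 6)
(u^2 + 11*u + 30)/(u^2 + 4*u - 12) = (u + 5)/(u - 2)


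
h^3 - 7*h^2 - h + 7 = (h - 7)*(h - 1)*(h + 1)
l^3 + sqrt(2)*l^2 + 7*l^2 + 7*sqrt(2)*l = l*(l + 7)*(l + sqrt(2))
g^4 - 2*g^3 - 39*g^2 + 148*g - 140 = (g - 5)*(g - 2)^2*(g + 7)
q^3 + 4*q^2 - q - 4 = (q - 1)*(q + 1)*(q + 4)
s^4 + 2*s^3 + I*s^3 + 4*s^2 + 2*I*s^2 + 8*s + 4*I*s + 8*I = (s + 2)*(s - 2*I)*(s + I)*(s + 2*I)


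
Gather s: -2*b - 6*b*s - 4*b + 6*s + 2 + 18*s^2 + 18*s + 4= -6*b + 18*s^2 + s*(24 - 6*b) + 6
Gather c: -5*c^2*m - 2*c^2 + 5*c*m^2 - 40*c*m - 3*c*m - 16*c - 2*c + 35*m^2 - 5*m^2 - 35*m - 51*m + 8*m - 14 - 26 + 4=c^2*(-5*m - 2) + c*(5*m^2 - 43*m - 18) + 30*m^2 - 78*m - 36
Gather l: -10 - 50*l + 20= 10 - 50*l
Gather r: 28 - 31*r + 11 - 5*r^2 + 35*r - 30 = -5*r^2 + 4*r + 9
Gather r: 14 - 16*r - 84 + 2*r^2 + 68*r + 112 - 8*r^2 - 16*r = -6*r^2 + 36*r + 42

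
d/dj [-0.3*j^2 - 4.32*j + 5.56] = -0.6*j - 4.32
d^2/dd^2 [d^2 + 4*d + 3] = 2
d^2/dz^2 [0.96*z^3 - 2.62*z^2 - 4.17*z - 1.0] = 5.76*z - 5.24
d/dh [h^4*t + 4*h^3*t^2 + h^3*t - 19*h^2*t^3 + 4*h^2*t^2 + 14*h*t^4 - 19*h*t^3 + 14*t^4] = t*(4*h^3 + 12*h^2*t + 3*h^2 - 38*h*t^2 + 8*h*t + 14*t^3 - 19*t^2)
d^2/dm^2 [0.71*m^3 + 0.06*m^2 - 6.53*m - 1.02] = 4.26*m + 0.12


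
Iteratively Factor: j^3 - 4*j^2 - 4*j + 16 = (j - 4)*(j^2 - 4) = (j - 4)*(j + 2)*(j - 2)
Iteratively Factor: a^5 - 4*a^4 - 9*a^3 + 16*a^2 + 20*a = (a)*(a^4 - 4*a^3 - 9*a^2 + 16*a + 20) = a*(a + 2)*(a^3 - 6*a^2 + 3*a + 10) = a*(a - 2)*(a + 2)*(a^2 - 4*a - 5) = a*(a - 2)*(a + 1)*(a + 2)*(a - 5)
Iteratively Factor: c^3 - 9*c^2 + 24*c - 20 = (c - 5)*(c^2 - 4*c + 4) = (c - 5)*(c - 2)*(c - 2)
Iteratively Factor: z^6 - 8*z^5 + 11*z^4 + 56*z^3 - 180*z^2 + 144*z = (z - 2)*(z^5 - 6*z^4 - z^3 + 54*z^2 - 72*z) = (z - 2)^2*(z^4 - 4*z^3 - 9*z^2 + 36*z) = z*(z - 2)^2*(z^3 - 4*z^2 - 9*z + 36) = z*(z - 4)*(z - 2)^2*(z^2 - 9) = z*(z - 4)*(z - 3)*(z - 2)^2*(z + 3)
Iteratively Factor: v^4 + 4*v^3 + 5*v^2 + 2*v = (v + 1)*(v^3 + 3*v^2 + 2*v) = v*(v + 1)*(v^2 + 3*v + 2) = v*(v + 1)*(v + 2)*(v + 1)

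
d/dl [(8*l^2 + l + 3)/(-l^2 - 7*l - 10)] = 11*(-5*l^2 - 14*l + 1)/(l^4 + 14*l^3 + 69*l^2 + 140*l + 100)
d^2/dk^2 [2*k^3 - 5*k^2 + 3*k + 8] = 12*k - 10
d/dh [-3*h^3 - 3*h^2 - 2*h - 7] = -9*h^2 - 6*h - 2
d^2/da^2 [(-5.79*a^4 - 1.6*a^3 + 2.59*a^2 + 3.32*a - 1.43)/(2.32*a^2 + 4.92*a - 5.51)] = (-62.328192*a^6 - 396.536256*a^5 - 396.841968*a^4 + 2369.642112*a^3 - 1696.701492*a^2 - 134.751168*a + 231.48015)/(12.487168*a^6 + 79.444224*a^5 + 79.505472*a^4 - 258.264576*a^3 - 188.825496*a^2 + 448.115076*a - 167.284151)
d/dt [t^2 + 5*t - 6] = 2*t + 5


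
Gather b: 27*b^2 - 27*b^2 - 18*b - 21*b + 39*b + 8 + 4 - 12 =0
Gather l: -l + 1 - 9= -l - 8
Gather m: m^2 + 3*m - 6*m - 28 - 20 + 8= m^2 - 3*m - 40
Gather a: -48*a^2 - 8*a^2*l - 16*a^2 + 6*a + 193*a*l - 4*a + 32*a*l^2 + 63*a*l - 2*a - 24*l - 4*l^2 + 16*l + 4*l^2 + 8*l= a^2*(-8*l - 64) + a*(32*l^2 + 256*l)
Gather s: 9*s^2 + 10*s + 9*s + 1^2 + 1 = 9*s^2 + 19*s + 2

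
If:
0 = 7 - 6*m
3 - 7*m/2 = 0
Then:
No Solution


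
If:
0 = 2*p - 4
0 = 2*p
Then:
No Solution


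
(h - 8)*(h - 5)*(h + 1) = h^3 - 12*h^2 + 27*h + 40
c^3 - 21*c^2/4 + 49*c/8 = c*(c - 7/2)*(c - 7/4)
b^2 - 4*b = b*(b - 4)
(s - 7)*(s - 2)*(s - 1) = s^3 - 10*s^2 + 23*s - 14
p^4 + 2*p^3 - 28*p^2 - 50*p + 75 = (p - 5)*(p - 1)*(p + 3)*(p + 5)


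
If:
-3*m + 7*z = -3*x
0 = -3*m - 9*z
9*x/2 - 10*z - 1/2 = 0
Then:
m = 3/68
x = 4/51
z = -1/68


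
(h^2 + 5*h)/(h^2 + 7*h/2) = 2*(h + 5)/(2*h + 7)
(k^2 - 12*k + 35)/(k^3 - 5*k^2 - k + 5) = (k - 7)/(k^2 - 1)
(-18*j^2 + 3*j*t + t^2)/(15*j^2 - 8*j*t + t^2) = (6*j + t)/(-5*j + t)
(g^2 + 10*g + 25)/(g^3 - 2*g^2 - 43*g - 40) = (g + 5)/(g^2 - 7*g - 8)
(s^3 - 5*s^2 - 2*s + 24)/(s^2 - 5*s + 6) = (s^2 - 2*s - 8)/(s - 2)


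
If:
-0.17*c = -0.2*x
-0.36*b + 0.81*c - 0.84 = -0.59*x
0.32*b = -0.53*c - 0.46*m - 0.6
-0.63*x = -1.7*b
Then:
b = 0.22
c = 0.70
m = -2.27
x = 0.60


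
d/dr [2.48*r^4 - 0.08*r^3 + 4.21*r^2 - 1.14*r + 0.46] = 9.92*r^3 - 0.24*r^2 + 8.42*r - 1.14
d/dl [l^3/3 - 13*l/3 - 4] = l^2 - 13/3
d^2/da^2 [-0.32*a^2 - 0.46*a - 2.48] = -0.640000000000000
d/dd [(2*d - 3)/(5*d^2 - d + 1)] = (10*d^2 - 2*d - (2*d - 3)*(10*d - 1) + 2)/(5*d^2 - d + 1)^2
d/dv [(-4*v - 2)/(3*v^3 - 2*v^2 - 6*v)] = 2*(12*v^3 + 5*v^2 - 4*v - 6)/(v^2*(9*v^4 - 12*v^3 - 32*v^2 + 24*v + 36))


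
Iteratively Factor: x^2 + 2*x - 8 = (x - 2)*(x + 4)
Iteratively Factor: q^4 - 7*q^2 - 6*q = (q)*(q^3 - 7*q - 6) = q*(q + 2)*(q^2 - 2*q - 3) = q*(q + 1)*(q + 2)*(q - 3)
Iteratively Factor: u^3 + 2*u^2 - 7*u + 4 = (u - 1)*(u^2 + 3*u - 4) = (u - 1)^2*(u + 4)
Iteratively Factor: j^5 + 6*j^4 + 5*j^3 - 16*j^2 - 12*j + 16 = (j + 4)*(j^4 + 2*j^3 - 3*j^2 - 4*j + 4) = (j - 1)*(j + 4)*(j^3 + 3*j^2 - 4) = (j - 1)^2*(j + 4)*(j^2 + 4*j + 4) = (j - 1)^2*(j + 2)*(j + 4)*(j + 2)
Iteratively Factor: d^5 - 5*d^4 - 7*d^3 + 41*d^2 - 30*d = (d - 2)*(d^4 - 3*d^3 - 13*d^2 + 15*d) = (d - 5)*(d - 2)*(d^3 + 2*d^2 - 3*d) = d*(d - 5)*(d - 2)*(d^2 + 2*d - 3) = d*(d - 5)*(d - 2)*(d + 3)*(d - 1)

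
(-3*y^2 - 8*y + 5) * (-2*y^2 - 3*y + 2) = 6*y^4 + 25*y^3 + 8*y^2 - 31*y + 10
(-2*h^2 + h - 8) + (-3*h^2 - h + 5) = -5*h^2 - 3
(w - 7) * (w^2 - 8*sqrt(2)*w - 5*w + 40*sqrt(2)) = w^3 - 12*w^2 - 8*sqrt(2)*w^2 + 35*w + 96*sqrt(2)*w - 280*sqrt(2)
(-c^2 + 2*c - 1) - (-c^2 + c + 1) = c - 2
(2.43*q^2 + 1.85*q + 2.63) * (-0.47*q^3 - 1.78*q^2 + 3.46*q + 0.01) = -1.1421*q^5 - 5.1949*q^4 + 3.8787*q^3 + 1.7439*q^2 + 9.1183*q + 0.0263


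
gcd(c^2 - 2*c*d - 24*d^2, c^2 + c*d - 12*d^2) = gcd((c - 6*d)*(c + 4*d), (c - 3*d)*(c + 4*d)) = c + 4*d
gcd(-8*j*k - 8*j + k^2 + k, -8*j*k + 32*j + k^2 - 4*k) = 8*j - k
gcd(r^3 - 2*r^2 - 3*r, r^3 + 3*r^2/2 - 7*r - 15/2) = r + 1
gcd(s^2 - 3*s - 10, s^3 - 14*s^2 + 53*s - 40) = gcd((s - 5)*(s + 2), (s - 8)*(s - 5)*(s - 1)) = s - 5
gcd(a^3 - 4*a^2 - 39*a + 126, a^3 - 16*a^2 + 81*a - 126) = a^2 - 10*a + 21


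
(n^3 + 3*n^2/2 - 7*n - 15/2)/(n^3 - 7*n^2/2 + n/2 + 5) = (n + 3)/(n - 2)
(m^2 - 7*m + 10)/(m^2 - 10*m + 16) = (m - 5)/(m - 8)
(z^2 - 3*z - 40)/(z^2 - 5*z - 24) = (z + 5)/(z + 3)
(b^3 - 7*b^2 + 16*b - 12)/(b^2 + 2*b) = (b^3 - 7*b^2 + 16*b - 12)/(b*(b + 2))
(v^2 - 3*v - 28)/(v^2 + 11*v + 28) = (v - 7)/(v + 7)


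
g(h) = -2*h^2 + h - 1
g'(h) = 1 - 4*h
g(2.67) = -12.59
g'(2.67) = -9.68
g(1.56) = -4.31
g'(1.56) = -5.24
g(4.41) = -35.49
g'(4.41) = -16.64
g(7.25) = -98.88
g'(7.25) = -28.00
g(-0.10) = -1.12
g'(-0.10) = 1.40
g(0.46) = -0.96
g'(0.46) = -0.84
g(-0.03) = -1.03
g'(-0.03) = 1.12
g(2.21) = -8.56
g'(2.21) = -7.84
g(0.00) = -1.00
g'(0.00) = 1.00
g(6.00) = -67.00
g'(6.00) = -23.00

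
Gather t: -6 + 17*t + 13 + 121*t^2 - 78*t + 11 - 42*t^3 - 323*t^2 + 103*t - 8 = -42*t^3 - 202*t^2 + 42*t + 10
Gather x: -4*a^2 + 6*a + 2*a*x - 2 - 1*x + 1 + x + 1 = -4*a^2 + 2*a*x + 6*a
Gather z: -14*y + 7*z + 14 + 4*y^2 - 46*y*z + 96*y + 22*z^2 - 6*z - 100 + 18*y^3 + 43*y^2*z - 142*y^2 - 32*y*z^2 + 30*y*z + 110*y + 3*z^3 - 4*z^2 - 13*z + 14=18*y^3 - 138*y^2 + 192*y + 3*z^3 + z^2*(18 - 32*y) + z*(43*y^2 - 16*y - 12) - 72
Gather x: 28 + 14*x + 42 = 14*x + 70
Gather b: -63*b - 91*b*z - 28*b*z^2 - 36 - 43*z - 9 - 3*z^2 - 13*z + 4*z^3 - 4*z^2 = b*(-28*z^2 - 91*z - 63) + 4*z^3 - 7*z^2 - 56*z - 45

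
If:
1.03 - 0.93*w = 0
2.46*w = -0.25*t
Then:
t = -10.90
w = 1.11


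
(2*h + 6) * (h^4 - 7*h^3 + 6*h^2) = 2*h^5 - 8*h^4 - 30*h^3 + 36*h^2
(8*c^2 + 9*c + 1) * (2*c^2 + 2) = 16*c^4 + 18*c^3 + 18*c^2 + 18*c + 2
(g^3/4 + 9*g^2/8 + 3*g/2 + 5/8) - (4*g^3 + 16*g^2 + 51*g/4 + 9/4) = -15*g^3/4 - 119*g^2/8 - 45*g/4 - 13/8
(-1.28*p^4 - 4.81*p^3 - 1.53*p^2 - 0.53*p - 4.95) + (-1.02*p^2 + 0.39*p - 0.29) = -1.28*p^4 - 4.81*p^3 - 2.55*p^2 - 0.14*p - 5.24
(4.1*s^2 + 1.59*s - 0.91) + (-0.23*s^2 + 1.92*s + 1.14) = 3.87*s^2 + 3.51*s + 0.23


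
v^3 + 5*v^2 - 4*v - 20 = (v - 2)*(v + 2)*(v + 5)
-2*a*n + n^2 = n*(-2*a + n)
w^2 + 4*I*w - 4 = (w + 2*I)^2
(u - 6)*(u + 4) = u^2 - 2*u - 24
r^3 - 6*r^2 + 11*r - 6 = (r - 3)*(r - 2)*(r - 1)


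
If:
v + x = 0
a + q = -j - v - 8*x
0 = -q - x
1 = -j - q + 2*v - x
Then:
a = 1 - 4*x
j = -2*x - 1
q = -x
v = -x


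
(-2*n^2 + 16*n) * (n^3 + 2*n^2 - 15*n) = -2*n^5 + 12*n^4 + 62*n^3 - 240*n^2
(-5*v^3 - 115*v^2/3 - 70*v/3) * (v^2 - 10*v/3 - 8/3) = -5*v^5 - 65*v^4/3 + 1060*v^3/9 + 180*v^2 + 560*v/9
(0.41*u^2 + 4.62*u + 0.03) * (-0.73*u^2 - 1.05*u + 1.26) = -0.2993*u^4 - 3.8031*u^3 - 4.3563*u^2 + 5.7897*u + 0.0378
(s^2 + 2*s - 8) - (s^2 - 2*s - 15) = 4*s + 7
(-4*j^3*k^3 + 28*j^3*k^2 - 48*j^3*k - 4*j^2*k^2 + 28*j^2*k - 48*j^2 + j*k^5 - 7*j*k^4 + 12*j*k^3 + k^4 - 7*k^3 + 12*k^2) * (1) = -4*j^3*k^3 + 28*j^3*k^2 - 48*j^3*k - 4*j^2*k^2 + 28*j^2*k - 48*j^2 + j*k^5 - 7*j*k^4 + 12*j*k^3 + k^4 - 7*k^3 + 12*k^2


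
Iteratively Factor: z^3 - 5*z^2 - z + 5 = (z - 5)*(z^2 - 1) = (z - 5)*(z - 1)*(z + 1)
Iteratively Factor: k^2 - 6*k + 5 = (k - 1)*(k - 5)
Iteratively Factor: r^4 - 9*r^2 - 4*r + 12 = (r - 1)*(r^3 + r^2 - 8*r - 12) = (r - 1)*(r + 2)*(r^2 - r - 6) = (r - 1)*(r + 2)^2*(r - 3)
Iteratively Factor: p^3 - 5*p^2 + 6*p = (p - 3)*(p^2 - 2*p) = (p - 3)*(p - 2)*(p)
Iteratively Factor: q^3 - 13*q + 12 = (q - 3)*(q^2 + 3*q - 4) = (q - 3)*(q + 4)*(q - 1)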